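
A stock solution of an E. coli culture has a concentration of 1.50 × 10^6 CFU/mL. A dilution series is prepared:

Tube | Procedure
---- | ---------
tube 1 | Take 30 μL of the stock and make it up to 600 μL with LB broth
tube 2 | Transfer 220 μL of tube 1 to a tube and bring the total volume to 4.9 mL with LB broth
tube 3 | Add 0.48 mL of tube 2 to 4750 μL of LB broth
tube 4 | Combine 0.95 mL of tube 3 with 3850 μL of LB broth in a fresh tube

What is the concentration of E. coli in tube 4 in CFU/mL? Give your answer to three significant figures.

Step 1: 30 μL brought to 600 μL → factor 600/30 = 20
Step 2: 220 μL brought to 4.9 mL → factor 4900/220 = 22.273
Step 3: 0.48 mL + 4750 μL = 5.23 mL total → factor 5.23/0.48 = 10.896
Step 4: 0.95 mL + 3850 μL = 4.8 mL total → factor 4.8/0.95 = 5.0526
Overall dilution factor = 20 × 22.273 × 10.896 × 5.0526 = 24523
Final = 1.50 × 10^6 CFU/mL / 24523 = 61.2 CFU/mL

61.2 CFU/mL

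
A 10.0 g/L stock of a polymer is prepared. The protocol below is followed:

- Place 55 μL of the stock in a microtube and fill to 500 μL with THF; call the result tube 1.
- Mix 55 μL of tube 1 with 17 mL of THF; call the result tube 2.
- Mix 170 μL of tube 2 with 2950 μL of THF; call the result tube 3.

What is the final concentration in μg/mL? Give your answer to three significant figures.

0.193 μg/mL

Step 1: 55 μL brought to 500 μL → factor 500/55 = 9.0909
Step 2: 55 μL + 17 mL = 17055 μL total → factor 17055/55 = 310.09
Step 3: 170 μL + 2950 μL = 3120 μL total → factor 3120/170 = 18.353
Overall dilution factor = 9.0909 × 310.09 × 18.353 = 51737
Final = 10.0 g/L / 51737 = 0.0001933 g/L = 0.193 μg/mL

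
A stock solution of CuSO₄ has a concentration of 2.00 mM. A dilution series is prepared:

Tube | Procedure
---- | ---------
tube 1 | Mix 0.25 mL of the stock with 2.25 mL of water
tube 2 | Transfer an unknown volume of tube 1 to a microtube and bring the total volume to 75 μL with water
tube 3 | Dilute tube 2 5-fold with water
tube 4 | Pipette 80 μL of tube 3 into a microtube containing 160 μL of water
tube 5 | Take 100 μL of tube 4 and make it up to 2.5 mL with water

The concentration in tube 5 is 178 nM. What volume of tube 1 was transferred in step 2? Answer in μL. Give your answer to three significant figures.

Step 1: 0.25 mL + 2.25 mL = 2.5 mL total → factor 2.5/0.25 = 10
Step 2: v brought to 75 μL → factor = 75 μL/v
Step 3: 5-fold → factor 5
Step 4: 80 μL + 160 μL = 240 μL total → factor 240/80 = 3
Step 5: 100 μL brought to 2.5 mL → factor 2500/100 = 25
Product of known-step factors = 3750
Overall factor = 2.00 mM / (178 nM) = 11236
Step-2 factor = 11236 / 3750 = 2.9963
v = 75 μL / 2.9963 = 25.0 μL

25.0 μL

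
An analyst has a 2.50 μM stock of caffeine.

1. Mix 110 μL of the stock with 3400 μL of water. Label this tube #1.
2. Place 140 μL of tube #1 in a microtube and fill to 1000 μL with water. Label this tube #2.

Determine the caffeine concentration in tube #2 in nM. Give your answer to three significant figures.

11.0 nM

Step 1: 110 μL + 3400 μL = 3510 μL total → factor 3510/110 = 31.909
Step 2: 140 μL brought to 1000 μL → factor 1000/140 = 7.1429
Overall dilution factor = 31.909 × 7.1429 = 227.92
Final = 2.50 μM / 227.92 = 0.01097 μM = 11.0 nM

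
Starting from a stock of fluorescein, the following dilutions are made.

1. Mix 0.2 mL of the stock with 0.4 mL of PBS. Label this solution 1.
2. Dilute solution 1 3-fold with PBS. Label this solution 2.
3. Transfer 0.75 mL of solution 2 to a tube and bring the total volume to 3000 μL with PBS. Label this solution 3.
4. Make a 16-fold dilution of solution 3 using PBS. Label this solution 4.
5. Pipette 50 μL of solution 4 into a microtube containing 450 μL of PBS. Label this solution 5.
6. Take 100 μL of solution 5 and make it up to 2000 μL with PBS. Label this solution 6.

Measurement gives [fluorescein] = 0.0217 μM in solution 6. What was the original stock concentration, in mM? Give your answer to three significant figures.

2.50 mM

Step 1: 0.2 mL + 0.4 mL = 0.6 mL total → factor 0.6/0.2 = 3
Step 2: 3-fold → factor 3
Step 3: 0.75 mL brought to 3000 μL → factor 3/0.75 = 4
Step 4: 16-fold → factor 16
Step 5: 50 μL + 450 μL = 500 μL total → factor 500/50 = 10
Step 6: 100 μL brought to 2000 μL → factor 2000/100 = 20
Overall dilution factor = 3 × 3 × 4 × 16 × 10 × 20 = 1.152 × 10^5
Stock = 0.0217 μM × 1.152 × 10^5 = 2500 μM = 2.50 mM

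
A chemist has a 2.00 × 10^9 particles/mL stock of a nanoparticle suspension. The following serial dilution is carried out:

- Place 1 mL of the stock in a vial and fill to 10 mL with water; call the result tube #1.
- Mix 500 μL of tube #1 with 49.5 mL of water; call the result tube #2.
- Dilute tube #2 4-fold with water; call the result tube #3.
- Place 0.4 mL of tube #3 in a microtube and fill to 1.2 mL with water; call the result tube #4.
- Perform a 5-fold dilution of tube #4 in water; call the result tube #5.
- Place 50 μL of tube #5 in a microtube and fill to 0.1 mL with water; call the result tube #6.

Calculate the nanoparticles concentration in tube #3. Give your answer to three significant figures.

Step 1: 1 mL brought to 10 mL → factor 10/1 = 10
Step 2: 500 μL + 49.5 mL = 50000 μL total → factor 50000/500 = 100
Step 3: 4-fold → factor 4
Dilution factor through tube #3 = 10 × 100 × 4 = 4000
[tube #3] = 2.00 × 10^9 particles/mL / 4000 = 5.00 × 10^5 particles/mL

5.00 × 10^5 particles/mL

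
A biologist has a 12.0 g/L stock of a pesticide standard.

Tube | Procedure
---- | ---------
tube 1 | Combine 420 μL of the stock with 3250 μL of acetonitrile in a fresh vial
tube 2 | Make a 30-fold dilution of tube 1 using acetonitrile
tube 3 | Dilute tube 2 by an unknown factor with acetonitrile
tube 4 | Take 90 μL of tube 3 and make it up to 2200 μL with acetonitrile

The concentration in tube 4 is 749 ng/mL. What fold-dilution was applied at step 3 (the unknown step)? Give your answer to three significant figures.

Step 1: 420 μL + 3250 μL = 3670 μL total → factor 3670/420 = 8.7381
Step 2: 30-fold → factor 30
Step 3: unknown factor x
Step 4: 90 μL brought to 2200 μL → factor 2200/90 = 24.444
Product of known-step factors = 6407.9
Overall factor = 12.0 g/L / (749 ng/mL) = 16021
x = 16021 / 6407.9 = 2.50

2.50-fold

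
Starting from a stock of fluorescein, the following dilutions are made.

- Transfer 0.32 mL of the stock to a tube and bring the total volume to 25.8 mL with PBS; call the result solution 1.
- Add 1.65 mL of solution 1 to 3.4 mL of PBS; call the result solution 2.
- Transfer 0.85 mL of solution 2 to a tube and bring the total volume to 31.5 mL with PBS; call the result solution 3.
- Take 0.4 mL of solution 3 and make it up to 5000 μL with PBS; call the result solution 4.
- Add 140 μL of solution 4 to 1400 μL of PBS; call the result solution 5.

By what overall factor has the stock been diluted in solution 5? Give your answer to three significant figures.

1.26 × 10^6

Step 1: 0.32 mL brought to 25.8 mL → factor 25.8/0.32 = 80.625
Step 2: 1.65 mL + 3.4 mL = 5.05 mL total → factor 5.05/1.65 = 3.0606
Step 3: 0.85 mL brought to 31.5 mL → factor 31.5/0.85 = 37.059
Step 4: 0.4 mL brought to 5000 μL → factor 5/0.4 = 12.5
Step 5: 140 μL + 1400 μL = 1540 μL total → factor 1540/140 = 11
Overall dilution factor = 80.625 × 3.0606 × 37.059 × 12.5 × 11 = 1.2574 × 10^6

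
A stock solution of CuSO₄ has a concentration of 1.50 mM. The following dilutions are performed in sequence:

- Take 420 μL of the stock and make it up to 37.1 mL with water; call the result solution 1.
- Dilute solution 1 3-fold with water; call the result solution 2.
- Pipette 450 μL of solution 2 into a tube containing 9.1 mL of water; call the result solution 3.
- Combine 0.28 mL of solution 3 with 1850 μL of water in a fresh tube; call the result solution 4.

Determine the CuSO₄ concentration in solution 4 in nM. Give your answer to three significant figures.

Step 1: 420 μL brought to 37.1 mL → factor 37100/420 = 88.333
Step 2: 3-fold → factor 3
Step 3: 450 μL + 9.1 mL = 9550 μL total → factor 9550/450 = 21.222
Step 4: 0.28 mL + 1850 μL = 2.13 mL total → factor 2.13/0.28 = 7.6071
Overall dilution factor = 88.333 × 3 × 21.222 × 7.6071 = 42782
Final = 1.50 mM / 42782 = 3.506 × 10^-5 mM = 35.1 nM

35.1 nM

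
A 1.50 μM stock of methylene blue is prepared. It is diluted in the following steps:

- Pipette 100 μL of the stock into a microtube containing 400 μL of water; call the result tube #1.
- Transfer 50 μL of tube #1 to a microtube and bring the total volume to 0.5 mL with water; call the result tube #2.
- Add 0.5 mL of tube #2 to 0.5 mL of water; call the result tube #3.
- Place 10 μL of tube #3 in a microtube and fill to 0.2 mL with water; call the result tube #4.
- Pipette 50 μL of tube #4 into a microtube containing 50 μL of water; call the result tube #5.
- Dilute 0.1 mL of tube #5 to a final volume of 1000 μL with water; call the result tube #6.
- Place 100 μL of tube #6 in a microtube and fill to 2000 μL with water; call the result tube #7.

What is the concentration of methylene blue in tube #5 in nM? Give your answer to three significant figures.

0.375 nM

Step 1: 100 μL + 400 μL = 500 μL total → factor 500/100 = 5
Step 2: 50 μL brought to 0.5 mL → factor 500/50 = 10
Step 3: 0.5 mL + 0.5 mL = 1 mL total → factor 1/0.5 = 2
Step 4: 10 μL brought to 0.2 mL → factor 200/10 = 20
Step 5: 50 μL + 50 μL = 100 μL total → factor 100/50 = 2
Dilution factor through tube #5 = 5 × 10 × 2 × 20 × 2 = 4000
[tube #5] = 1.50 μM / 4000 = 0.0003750 μM = 0.375 nM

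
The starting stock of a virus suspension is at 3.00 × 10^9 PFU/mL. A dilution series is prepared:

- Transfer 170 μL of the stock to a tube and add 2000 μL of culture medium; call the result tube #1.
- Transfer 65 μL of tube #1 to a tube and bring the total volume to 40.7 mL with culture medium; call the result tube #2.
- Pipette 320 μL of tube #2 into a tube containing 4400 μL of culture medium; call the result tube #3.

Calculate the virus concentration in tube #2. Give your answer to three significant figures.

Step 1: 170 μL + 2000 μL = 2170 μL total → factor 2170/170 = 12.765
Step 2: 65 μL brought to 40.7 mL → factor 40700/65 = 626.15
Dilution factor through tube #2 = 12.765 × 626.15 = 7992.7
[tube #2] = 3.00 × 10^9 PFU/mL / 7992.7 = 3.75 × 10^5 PFU/mL

3.75 × 10^5 PFU/mL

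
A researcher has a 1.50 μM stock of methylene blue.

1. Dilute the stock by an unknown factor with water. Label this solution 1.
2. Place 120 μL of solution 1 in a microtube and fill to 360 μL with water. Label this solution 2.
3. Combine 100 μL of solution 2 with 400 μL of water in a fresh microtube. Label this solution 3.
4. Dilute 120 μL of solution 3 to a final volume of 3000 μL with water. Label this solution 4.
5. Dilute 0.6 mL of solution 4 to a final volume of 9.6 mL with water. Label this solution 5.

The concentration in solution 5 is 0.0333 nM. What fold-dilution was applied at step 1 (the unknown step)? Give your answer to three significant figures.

Step 1: unknown factor x
Step 2: 120 μL brought to 360 μL → factor 360/120 = 3
Step 3: 100 μL + 400 μL = 500 μL total → factor 500/100 = 5
Step 4: 120 μL brought to 3000 μL → factor 3000/120 = 25
Step 5: 0.6 mL brought to 9.6 mL → factor 9.6/0.6 = 16
Product of known-step factors = 6000
Overall factor = 1.50 μM / (0.0333 nM) = 45045
x = 45045 / 6000 = 7.51

7.51-fold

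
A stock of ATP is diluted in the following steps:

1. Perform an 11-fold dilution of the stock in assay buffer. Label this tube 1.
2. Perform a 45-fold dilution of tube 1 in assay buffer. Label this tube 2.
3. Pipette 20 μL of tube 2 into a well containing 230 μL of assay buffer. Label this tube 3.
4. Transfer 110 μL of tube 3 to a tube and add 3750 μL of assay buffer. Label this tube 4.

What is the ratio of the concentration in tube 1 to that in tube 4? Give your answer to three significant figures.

Step 1: 11-fold → factor 11
Step 2: 45-fold → factor 45
Step 3: 20 μL + 230 μL = 250 μL total → factor 250/20 = 12.5
Step 4: 110 μL + 3750 μL = 3860 μL total → factor 3860/110 = 35.091
Dilution factor to tube 1 = 11; to tube 4 = 2.1712 × 10^5
[tube 1]/[tube 4] = (factor to tube 4)/(factor to tube 1) = 2.1712 × 10^5/11 = 1.97 × 10^4

1.97 × 10^4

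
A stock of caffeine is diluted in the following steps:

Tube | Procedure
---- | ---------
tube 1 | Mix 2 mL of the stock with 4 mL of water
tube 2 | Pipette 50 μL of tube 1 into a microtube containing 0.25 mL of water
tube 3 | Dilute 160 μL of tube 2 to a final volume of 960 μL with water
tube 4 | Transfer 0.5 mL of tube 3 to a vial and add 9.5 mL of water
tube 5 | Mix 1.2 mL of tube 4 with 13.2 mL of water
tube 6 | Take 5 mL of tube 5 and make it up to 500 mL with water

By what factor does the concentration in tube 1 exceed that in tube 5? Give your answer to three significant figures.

8.64 × 10^3

Step 1: 2 mL + 4 mL = 6 mL total → factor 6/2 = 3
Step 2: 50 μL + 0.25 mL = 300 μL total → factor 300/50 = 6
Step 3: 160 μL brought to 960 μL → factor 960/160 = 6
Step 4: 0.5 mL + 9.5 mL = 10 mL total → factor 10/0.5 = 20
Step 5: 1.2 mL + 13.2 mL = 14.4 mL total → factor 14.4/1.2 = 12
Dilution factor to tube 1 = 3; to tube 5 = 25920
[tube 1]/[tube 5] = (factor to tube 5)/(factor to tube 1) = 25920/3 = 8.64 × 10^3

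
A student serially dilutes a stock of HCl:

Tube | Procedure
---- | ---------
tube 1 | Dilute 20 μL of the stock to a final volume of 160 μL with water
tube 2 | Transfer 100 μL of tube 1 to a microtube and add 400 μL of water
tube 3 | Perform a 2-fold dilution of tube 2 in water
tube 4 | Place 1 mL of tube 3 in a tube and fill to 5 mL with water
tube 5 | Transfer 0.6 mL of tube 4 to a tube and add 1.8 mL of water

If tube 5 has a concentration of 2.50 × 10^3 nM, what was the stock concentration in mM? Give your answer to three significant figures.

4.00 mM

Step 1: 20 μL brought to 160 μL → factor 160/20 = 8
Step 2: 100 μL + 400 μL = 500 μL total → factor 500/100 = 5
Step 3: 2-fold → factor 2
Step 4: 1 mL brought to 5 mL → factor 5/1 = 5
Step 5: 0.6 mL + 1.8 mL = 2.4 mL total → factor 2.4/0.6 = 4
Overall dilution factor = 8 × 5 × 2 × 5 × 4 = 1600
Stock = 2.50 × 10^3 nM × 1600 = 4.000 × 10^6 nM = 4.00 mM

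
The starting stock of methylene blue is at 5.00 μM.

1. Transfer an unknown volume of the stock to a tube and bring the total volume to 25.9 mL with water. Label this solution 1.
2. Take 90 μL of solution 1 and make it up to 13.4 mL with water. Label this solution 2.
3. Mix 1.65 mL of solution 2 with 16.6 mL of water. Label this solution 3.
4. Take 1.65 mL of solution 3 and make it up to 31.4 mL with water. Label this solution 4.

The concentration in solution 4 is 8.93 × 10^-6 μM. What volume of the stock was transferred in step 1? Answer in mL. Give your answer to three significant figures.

1.45 mL

Step 1: v brought to 25.9 mL → factor = 25.9 mL/v
Step 2: 90 μL brought to 13.4 mL → factor 13400/90 = 148.89
Step 3: 1.65 mL + 16.6 mL = 18.25 mL total → factor 18.25/1.65 = 11.061
Step 4: 1.65 mL brought to 31.4 mL → factor 31.4/1.65 = 19.03
Product of known-step factors = 31339
Overall factor = 5.00 μM / (8.93 × 10^-6 μM) = 5.5991 × 10^5
Step-1 factor = 5.5991 × 10^5 / 31339 = 17.866
v = 25.9 mL / 17.866 = 1.45 mL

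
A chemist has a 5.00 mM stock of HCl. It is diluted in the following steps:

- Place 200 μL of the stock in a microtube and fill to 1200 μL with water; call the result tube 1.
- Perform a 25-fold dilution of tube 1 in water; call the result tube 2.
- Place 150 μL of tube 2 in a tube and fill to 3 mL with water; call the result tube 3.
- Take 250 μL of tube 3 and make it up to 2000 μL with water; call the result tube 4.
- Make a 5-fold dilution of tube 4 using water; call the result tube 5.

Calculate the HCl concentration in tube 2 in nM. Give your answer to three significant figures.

3.33 × 10^4 nM

Step 1: 200 μL brought to 1200 μL → factor 1200/200 = 6
Step 2: 25-fold → factor 25
Dilution factor through tube 2 = 6 × 25 = 150
[tube 2] = 5.00 mM / 150 = 0.03333 mM = 3.33 × 10^4 nM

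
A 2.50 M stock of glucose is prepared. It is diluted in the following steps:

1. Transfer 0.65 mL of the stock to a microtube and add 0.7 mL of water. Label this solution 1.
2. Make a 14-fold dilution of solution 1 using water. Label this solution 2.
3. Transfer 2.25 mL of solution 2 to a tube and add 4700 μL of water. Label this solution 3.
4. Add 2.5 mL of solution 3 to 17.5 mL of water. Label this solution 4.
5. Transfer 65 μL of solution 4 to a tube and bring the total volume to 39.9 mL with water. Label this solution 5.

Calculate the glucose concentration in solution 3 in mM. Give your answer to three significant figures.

Step 1: 0.65 mL + 0.7 mL = 1.35 mL total → factor 1.35/0.65 = 2.0769
Step 2: 14-fold → factor 14
Step 3: 2.25 mL + 4700 μL = 6.95 mL total → factor 6.95/2.25 = 3.0889
Dilution factor through solution 3 = 2.0769 × 14 × 3.0889 = 89.815
[solution 3] = 2.50 M / 89.815 = 0.02783 M = 27.8 mM

27.8 mM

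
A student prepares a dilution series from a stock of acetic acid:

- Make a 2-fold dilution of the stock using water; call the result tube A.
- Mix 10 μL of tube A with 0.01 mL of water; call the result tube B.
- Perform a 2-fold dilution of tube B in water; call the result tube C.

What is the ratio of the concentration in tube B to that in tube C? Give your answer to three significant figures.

Step 1: 2-fold → factor 2
Step 2: 10 μL + 0.01 mL = 20 μL total → factor 20/10 = 2
Step 3: 2-fold → factor 2
Dilution factor to tube B = 4; to tube C = 8
[tube B]/[tube C] = (factor to tube C)/(factor to tube B) = 8/4 = 2.00

2.00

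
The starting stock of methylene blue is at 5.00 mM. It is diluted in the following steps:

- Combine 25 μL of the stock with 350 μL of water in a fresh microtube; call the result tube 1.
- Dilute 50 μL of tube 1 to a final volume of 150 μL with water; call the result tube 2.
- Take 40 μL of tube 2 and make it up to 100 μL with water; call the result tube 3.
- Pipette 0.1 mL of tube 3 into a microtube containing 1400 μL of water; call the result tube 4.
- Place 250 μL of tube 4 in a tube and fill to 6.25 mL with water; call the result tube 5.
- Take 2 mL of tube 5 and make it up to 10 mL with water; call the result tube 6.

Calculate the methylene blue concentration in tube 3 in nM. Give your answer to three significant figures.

4.44 × 10^4 nM

Step 1: 25 μL + 350 μL = 375 μL total → factor 375/25 = 15
Step 2: 50 μL brought to 150 μL → factor 150/50 = 3
Step 3: 40 μL brought to 100 μL → factor 100/40 = 2.5
Dilution factor through tube 3 = 15 × 3 × 2.5 = 112.5
[tube 3] = 5.00 mM / 112.5 = 0.04444 mM = 4.44 × 10^4 nM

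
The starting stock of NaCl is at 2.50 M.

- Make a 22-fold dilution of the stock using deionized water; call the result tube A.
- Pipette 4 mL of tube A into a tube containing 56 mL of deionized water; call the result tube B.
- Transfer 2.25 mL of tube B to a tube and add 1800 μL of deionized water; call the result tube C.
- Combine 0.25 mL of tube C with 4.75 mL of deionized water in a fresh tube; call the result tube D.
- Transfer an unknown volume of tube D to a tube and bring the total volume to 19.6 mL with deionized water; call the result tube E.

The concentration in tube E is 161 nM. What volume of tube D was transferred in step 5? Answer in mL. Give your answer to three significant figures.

Step 1: 22-fold → factor 22
Step 2: 4 mL + 56 mL = 60 mL total → factor 60/4 = 15
Step 3: 2.25 mL + 1800 μL = 4.05 mL total → factor 4.05/2.25 = 1.8
Step 4: 0.25 mL + 4.75 mL = 5 mL total → factor 5/0.25 = 20
Step 5: v brought to 19.6 mL → factor = 19.6 mL/v
Product of known-step factors = 11880
Overall factor = 2.50 M / (161 nM) = 1.5528 × 10^7
Step-5 factor = 1.5528 × 10^7 / 11880 = 1307.1
v = 19.6 mL / 1307.1 = 0.0150 mL

0.0150 mL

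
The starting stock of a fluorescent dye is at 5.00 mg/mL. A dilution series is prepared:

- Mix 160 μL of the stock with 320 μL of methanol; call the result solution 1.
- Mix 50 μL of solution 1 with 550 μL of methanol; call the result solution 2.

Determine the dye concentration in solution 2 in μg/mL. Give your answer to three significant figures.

Step 1: 160 μL + 320 μL = 480 μL total → factor 480/160 = 3
Step 2: 50 μL + 550 μL = 600 μL total → factor 600/50 = 12
Overall dilution factor = 3 × 12 = 36
Final = 5.00 mg/mL / 36 = 0.1389 mg/mL = 139 μg/mL

139 μg/mL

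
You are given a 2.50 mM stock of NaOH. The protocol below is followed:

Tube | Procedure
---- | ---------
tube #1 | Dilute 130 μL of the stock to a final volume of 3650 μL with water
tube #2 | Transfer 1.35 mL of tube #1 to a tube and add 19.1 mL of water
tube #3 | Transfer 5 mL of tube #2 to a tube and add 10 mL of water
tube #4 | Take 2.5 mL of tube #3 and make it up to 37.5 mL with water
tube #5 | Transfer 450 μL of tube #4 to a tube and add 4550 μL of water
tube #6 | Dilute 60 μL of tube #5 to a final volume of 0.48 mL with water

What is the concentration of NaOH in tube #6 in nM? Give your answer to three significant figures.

1.47 nM

Step 1: 130 μL brought to 3650 μL → factor 3650/130 = 28.077
Step 2: 1.35 mL + 19.1 mL = 20.45 mL total → factor 20.45/1.35 = 15.148
Step 3: 5 mL + 10 mL = 15 mL total → factor 15/5 = 3
Step 4: 2.5 mL brought to 37.5 mL → factor 37.5/2.5 = 15
Step 5: 450 μL + 4550 μL = 5000 μL total → factor 5000/450 = 11.111
Step 6: 60 μL brought to 0.48 mL → factor 480/60 = 8
Overall dilution factor = 28.077 × 15.148 × 3 × 15 × 11.111 × 8 = 1.7013 × 10^6
Final = 2.50 mM / 1.7013 × 10^6 = 1.470 × 10^-6 mM = 1.47 nM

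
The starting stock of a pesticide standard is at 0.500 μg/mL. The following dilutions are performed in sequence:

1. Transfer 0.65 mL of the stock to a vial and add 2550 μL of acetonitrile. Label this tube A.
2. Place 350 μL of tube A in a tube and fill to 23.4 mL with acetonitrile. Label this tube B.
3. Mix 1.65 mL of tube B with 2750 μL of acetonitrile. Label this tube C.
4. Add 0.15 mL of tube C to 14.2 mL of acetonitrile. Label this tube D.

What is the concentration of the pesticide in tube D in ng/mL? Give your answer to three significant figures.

0.00595 ng/mL

Step 1: 0.65 mL + 2550 μL = 3.2 mL total → factor 3.2/0.65 = 4.9231
Step 2: 350 μL brought to 23.4 mL → factor 23400/350 = 66.857
Step 3: 1.65 mL + 2750 μL = 4.4 mL total → factor 4.4/1.65 = 2.6667
Step 4: 0.15 mL + 14.2 mL = 14.35 mL total → factor 14.35/0.15 = 95.667
Overall dilution factor = 4.9231 × 66.857 × 2.6667 × 95.667 = 83968
Final = 0.500 μg/mL / 83968 = 5.955 × 10^-6 μg/mL = 0.00595 ng/mL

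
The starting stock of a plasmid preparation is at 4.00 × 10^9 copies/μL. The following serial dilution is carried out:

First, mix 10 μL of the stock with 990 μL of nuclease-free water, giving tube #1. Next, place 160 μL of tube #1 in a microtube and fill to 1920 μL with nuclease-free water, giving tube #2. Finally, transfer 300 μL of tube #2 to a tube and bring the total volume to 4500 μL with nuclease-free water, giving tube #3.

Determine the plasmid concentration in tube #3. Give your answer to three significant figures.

Step 1: 10 μL + 990 μL = 1000 μL total → factor 1000/10 = 100
Step 2: 160 μL brought to 1920 μL → factor 1920/160 = 12
Step 3: 300 μL brought to 4500 μL → factor 4500/300 = 15
Overall dilution factor = 100 × 12 × 15 = 18000
Final = 4.00 × 10^9 copies/μL / 18000 = 2.22 × 10^5 copies/μL

2.22 × 10^5 copies/μL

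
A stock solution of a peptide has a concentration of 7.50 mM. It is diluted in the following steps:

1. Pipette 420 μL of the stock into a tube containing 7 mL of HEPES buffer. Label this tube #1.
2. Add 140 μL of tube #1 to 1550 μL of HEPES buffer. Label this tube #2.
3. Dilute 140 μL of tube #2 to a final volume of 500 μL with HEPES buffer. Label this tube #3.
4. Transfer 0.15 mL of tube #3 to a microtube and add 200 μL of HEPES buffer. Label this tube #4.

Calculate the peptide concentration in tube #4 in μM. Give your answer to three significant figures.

Step 1: 420 μL + 7 mL = 7420 μL total → factor 7420/420 = 17.667
Step 2: 140 μL + 1550 μL = 1690 μL total → factor 1690/140 = 12.071
Step 3: 140 μL brought to 500 μL → factor 500/140 = 3.5714
Step 4: 0.15 mL + 200 μL = 0.35 mL total → factor 0.35/0.15 = 2.3333
Dilution factor through tube #4 = 17.667 × 12.071 × 3.5714 × 2.3333 = 1777.2
[tube #4] = 7.50 mM / 1777.2 = 0.004220 mM = 4.22 μM

4.22 μM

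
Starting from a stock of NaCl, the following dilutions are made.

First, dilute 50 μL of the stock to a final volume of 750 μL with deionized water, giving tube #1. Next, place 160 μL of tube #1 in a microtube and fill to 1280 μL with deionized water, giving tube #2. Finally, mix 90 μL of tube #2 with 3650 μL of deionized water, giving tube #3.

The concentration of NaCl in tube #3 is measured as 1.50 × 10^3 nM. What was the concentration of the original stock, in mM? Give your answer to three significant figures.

Step 1: 50 μL brought to 750 μL → factor 750/50 = 15
Step 2: 160 μL brought to 1280 μL → factor 1280/160 = 8
Step 3: 90 μL + 3650 μL = 3740 μL total → factor 3740/90 = 41.556
Overall dilution factor = 15 × 8 × 41.556 = 4986.7
Stock = 1.50 × 10^3 nM × 4986.7 = 7.480 × 10^6 nM = 7.48 mM

7.48 mM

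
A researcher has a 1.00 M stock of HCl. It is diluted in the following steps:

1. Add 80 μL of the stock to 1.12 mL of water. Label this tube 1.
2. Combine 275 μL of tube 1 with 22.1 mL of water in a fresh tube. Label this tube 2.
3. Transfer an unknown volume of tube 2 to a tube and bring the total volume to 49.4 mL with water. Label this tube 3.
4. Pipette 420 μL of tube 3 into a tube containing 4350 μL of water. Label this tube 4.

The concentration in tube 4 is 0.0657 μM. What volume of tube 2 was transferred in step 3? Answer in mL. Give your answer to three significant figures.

0.0450 mL

Step 1: 80 μL + 1.12 mL = 1200 μL total → factor 1200/80 = 15
Step 2: 275 μL + 22.1 mL = 22375 μL total → factor 22375/275 = 81.364
Step 3: v brought to 49.4 mL → factor = 49.4 mL/v
Step 4: 420 μL + 4350 μL = 4770 μL total → factor 4770/420 = 11.357
Product of known-step factors = 13861
Overall factor = 1.00 M / (0.0657 μM) = 1.5221 × 10^7
Step-3 factor = 1.5221 × 10^7 / 13861 = 1098.1
v = 49.4 mL / 1098.1 = 0.0450 mL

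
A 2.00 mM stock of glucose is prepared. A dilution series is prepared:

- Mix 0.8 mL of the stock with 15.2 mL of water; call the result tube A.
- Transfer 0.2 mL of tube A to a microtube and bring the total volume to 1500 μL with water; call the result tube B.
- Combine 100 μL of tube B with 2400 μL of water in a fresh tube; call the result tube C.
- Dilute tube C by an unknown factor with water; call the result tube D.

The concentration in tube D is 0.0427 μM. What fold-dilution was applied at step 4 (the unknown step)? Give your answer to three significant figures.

Step 1: 0.8 mL + 15.2 mL = 16 mL total → factor 16/0.8 = 20
Step 2: 0.2 mL brought to 1500 μL → factor 1.5/0.2 = 7.5
Step 3: 100 μL + 2400 μL = 2500 μL total → factor 2500/100 = 25
Step 4: unknown factor x
Product of known-step factors = 3750
Overall factor = 2.00 mM / (0.0427 μM) = 46838
x = 46838 / 3750 = 12.5

12.5-fold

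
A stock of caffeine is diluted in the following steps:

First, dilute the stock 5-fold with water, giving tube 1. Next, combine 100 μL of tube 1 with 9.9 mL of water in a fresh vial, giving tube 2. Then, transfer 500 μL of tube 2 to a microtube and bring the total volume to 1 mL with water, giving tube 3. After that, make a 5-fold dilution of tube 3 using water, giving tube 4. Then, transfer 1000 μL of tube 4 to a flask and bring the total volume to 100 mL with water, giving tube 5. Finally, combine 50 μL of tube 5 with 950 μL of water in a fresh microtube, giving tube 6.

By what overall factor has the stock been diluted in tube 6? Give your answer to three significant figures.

Step 1: 5-fold → factor 5
Step 2: 100 μL + 9.9 mL = 10000 μL total → factor 10000/100 = 100
Step 3: 500 μL brought to 1 mL → factor 1000/500 = 2
Step 4: 5-fold → factor 5
Step 5: 1000 μL brought to 100 mL → factor 1 × 10^5/1000 = 100
Step 6: 50 μL + 950 μL = 1000 μL total → factor 1000/50 = 20
Overall dilution factor = 5 × 100 × 2 × 5 × 100 × 20 = 1 × 10^7

1.00 × 10^7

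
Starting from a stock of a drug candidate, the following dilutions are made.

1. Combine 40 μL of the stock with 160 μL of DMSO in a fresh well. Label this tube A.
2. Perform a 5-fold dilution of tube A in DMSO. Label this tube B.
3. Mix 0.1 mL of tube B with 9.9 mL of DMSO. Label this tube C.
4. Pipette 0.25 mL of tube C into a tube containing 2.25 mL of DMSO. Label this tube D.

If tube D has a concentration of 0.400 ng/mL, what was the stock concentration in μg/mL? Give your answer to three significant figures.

Step 1: 40 μL + 160 μL = 200 μL total → factor 200/40 = 5
Step 2: 5-fold → factor 5
Step 3: 0.1 mL + 9.9 mL = 10 mL total → factor 10/0.1 = 100
Step 4: 0.25 mL + 2.25 mL = 2.5 mL total → factor 2.5/0.25 = 10
Overall dilution factor = 5 × 5 × 100 × 10 = 25000
Stock = 0.400 ng/mL × 25000 = 1.000 × 10^4 ng/mL = 10.0 μg/mL

10.0 μg/mL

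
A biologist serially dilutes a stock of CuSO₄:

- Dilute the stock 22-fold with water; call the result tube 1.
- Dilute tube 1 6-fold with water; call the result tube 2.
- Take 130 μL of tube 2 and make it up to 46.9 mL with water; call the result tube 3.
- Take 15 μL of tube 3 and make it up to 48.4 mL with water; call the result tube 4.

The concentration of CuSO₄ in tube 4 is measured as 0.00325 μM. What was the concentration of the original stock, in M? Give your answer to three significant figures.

0.499 M

Step 1: 22-fold → factor 22
Step 2: 6-fold → factor 6
Step 3: 130 μL brought to 46.9 mL → factor 46900/130 = 360.77
Step 4: 15 μL brought to 48.4 mL → factor 48400/15 = 3226.7
Overall dilution factor = 22 × 6 × 360.77 × 3226.7 = 1.5366 × 10^8
Stock = 0.00325 μM × 1.5366 × 10^8 = 4.994 × 10^5 μM = 0.499 M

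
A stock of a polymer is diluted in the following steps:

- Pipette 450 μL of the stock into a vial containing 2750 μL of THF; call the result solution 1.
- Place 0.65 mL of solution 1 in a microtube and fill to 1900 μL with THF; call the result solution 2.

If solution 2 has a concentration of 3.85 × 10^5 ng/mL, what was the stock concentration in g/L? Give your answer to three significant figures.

8.00 g/L

Step 1: 450 μL + 2750 μL = 3200 μL total → factor 3200/450 = 7.1111
Step 2: 0.65 mL brought to 1900 μL → factor 1.9/0.65 = 2.9231
Overall dilution factor = 7.1111 × 2.9231 = 20.786
Stock = 3.85 × 10^5 ng/mL × 20.786 = 8.003 × 10^6 ng/mL = 8.00 g/L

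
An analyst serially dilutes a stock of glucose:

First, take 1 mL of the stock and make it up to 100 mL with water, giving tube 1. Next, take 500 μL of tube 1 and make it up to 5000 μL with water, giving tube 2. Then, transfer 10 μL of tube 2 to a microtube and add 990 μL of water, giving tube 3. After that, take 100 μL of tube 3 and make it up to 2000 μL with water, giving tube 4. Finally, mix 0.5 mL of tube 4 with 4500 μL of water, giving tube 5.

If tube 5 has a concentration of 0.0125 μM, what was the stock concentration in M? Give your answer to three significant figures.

Step 1: 1 mL brought to 100 mL → factor 100/1 = 100
Step 2: 500 μL brought to 5000 μL → factor 5000/500 = 10
Step 3: 10 μL + 990 μL = 1000 μL total → factor 1000/10 = 100
Step 4: 100 μL brought to 2000 μL → factor 2000/100 = 20
Step 5: 0.5 mL + 4500 μL = 5 mL total → factor 5/0.5 = 10
Overall dilution factor = 100 × 10 × 100 × 20 × 10 = 2 × 10^7
Stock = 0.0125 μM × 2 × 10^7 = 2.500 × 10^5 μM = 0.250 M

0.250 M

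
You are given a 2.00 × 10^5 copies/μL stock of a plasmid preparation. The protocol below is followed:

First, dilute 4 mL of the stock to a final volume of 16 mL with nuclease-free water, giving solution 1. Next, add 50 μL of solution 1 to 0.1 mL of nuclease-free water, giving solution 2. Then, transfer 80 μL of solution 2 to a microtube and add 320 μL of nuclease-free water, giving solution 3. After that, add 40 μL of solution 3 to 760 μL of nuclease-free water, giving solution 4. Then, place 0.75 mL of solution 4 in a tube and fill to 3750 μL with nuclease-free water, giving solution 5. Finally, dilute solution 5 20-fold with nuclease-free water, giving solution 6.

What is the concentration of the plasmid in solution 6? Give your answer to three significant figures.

1.67 copies/μL

Step 1: 4 mL brought to 16 mL → factor 16/4 = 4
Step 2: 50 μL + 0.1 mL = 150 μL total → factor 150/50 = 3
Step 3: 80 μL + 320 μL = 400 μL total → factor 400/80 = 5
Step 4: 40 μL + 760 μL = 800 μL total → factor 800/40 = 20
Step 5: 0.75 mL brought to 3750 μL → factor 3.75/0.75 = 5
Step 6: 20-fold → factor 20
Overall dilution factor = 4 × 3 × 5 × 20 × 5 × 20 = 1.2 × 10^5
Final = 2.00 × 10^5 copies/μL / 1.2 × 10^5 = 1.67 copies/μL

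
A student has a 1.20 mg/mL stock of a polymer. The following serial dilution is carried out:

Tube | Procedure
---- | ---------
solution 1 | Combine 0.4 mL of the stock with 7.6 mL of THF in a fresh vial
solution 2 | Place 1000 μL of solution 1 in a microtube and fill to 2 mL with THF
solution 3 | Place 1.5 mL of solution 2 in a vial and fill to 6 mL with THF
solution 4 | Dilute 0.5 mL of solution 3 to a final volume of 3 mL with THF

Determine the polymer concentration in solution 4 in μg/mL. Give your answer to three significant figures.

1.25 μg/mL

Step 1: 0.4 mL + 7.6 mL = 8 mL total → factor 8/0.4 = 20
Step 2: 1000 μL brought to 2 mL → factor 2000/1000 = 2
Step 3: 1.5 mL brought to 6 mL → factor 6/1.5 = 4
Step 4: 0.5 mL brought to 3 mL → factor 3/0.5 = 6
Overall dilution factor = 20 × 2 × 4 × 6 = 960
Final = 1.20 mg/mL / 960 = 0.001250 mg/mL = 1.25 μg/mL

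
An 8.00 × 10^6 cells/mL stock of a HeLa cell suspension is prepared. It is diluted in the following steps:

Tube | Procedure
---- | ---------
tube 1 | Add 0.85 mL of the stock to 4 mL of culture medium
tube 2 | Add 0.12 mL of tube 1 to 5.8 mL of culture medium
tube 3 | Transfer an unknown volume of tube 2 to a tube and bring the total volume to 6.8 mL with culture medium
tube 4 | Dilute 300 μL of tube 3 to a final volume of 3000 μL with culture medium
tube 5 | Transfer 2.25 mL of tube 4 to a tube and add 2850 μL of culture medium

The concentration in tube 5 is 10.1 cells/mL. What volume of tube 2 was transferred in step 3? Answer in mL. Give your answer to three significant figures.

0.0548 mL

Step 1: 0.85 mL + 4 mL = 4.85 mL total → factor 4.85/0.85 = 5.7059
Step 2: 0.12 mL + 5.8 mL = 5.92 mL total → factor 5.92/0.12 = 49.333
Step 3: v brought to 6.8 mL → factor = 6.8 mL/v
Step 4: 300 μL brought to 3000 μL → factor 3000/300 = 10
Step 5: 2.25 mL + 2850 μL = 5.1 mL total → factor 5.1/2.25 = 2.2667
Product of known-step factors = 6380.4
Overall factor = 8.00 × 10^6 cells/mL / (10.1 cells/mL) = 7.9208 × 10^5
Step-3 factor = 7.9208 × 10^5 / 6380.4 = 124.14
v = 6.8 mL / 124.14 = 0.0548 mL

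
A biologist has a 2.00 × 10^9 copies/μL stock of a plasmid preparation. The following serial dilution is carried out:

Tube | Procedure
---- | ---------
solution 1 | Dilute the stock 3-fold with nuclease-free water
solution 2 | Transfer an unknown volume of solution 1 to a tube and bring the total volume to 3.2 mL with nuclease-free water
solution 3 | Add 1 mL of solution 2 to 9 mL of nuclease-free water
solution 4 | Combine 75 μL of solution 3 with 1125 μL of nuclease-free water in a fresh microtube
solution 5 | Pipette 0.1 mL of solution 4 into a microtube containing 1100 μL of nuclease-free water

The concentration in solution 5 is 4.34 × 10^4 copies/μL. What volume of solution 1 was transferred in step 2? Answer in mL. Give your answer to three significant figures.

Step 1: 3-fold → factor 3
Step 2: v brought to 3.2 mL → factor = 3.2 mL/v
Step 3: 1 mL + 9 mL = 10 mL total → factor 10/1 = 10
Step 4: 75 μL + 1125 μL = 1200 μL total → factor 1200/75 = 16
Step 5: 0.1 mL + 1100 μL = 1.2 mL total → factor 1.2/0.1 = 12
Product of known-step factors = 5760
Overall factor = 2.00 × 10^9 copies/μL / (4.34 × 10^4 copies/μL) = 46083
Step-2 factor = 46083 / 5760 = 8.0005
v = 3.2 mL / 8.0005 = 0.400 mL

0.400 mL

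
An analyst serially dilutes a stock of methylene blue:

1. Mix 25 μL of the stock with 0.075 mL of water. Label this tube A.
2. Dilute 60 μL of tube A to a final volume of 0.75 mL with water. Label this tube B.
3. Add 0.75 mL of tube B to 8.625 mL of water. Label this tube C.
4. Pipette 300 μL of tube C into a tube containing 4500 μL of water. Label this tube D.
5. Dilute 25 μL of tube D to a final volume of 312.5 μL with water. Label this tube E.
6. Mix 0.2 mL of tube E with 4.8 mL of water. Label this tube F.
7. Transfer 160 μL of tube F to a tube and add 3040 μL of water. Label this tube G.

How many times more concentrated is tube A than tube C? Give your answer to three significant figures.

156

Step 1: 25 μL + 0.075 mL = 100 μL total → factor 100/25 = 4
Step 2: 60 μL brought to 0.75 mL → factor 750/60 = 12.5
Step 3: 0.75 mL + 8.625 mL = 9.375 mL total → factor 9.375/0.75 = 12.5
Dilution factor to tube A = 4; to tube C = 625
[tube A]/[tube C] = (factor to tube C)/(factor to tube A) = 625/4 = 156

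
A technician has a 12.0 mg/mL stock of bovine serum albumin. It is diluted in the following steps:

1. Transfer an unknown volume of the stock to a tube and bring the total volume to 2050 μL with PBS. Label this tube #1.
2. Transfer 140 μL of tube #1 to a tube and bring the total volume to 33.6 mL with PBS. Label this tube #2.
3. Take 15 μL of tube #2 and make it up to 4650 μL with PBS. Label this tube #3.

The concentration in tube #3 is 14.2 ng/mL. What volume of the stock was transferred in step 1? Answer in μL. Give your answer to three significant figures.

Step 1: v brought to 2050 μL → factor = 2050 μL/v
Step 2: 140 μL brought to 33.6 mL → factor 33600/140 = 240
Step 3: 15 μL brought to 4650 μL → factor 4650/15 = 310
Product of known-step factors = 74400
Overall factor = 12.0 mg/mL / (14.2 ng/mL) = 8.4507 × 10^5
Step-1 factor = 8.4507 × 10^5 / 74400 = 11.358
v = 2050 μL / 11.358 = 180 μL

180 μL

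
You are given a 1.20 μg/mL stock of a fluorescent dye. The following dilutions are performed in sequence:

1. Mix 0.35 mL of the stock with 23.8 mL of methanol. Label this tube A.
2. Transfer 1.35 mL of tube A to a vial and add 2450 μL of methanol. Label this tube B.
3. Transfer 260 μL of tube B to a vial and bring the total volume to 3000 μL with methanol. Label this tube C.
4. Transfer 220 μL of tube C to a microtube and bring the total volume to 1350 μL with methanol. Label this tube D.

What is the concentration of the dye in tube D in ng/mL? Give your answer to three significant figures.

Step 1: 0.35 mL + 23.8 mL = 24.15 mL total → factor 24.15/0.35 = 69
Step 2: 1.35 mL + 2450 μL = 3.8 mL total → factor 3.8/1.35 = 2.8148
Step 3: 260 μL brought to 3000 μL → factor 3000/260 = 11.538
Step 4: 220 μL brought to 1350 μL → factor 1350/220 = 6.1364
Overall dilution factor = 69 × 2.8148 × 11.538 × 6.1364 = 13752
Final = 1.20 μg/mL / 13752 = 8.726 × 10^-5 μg/mL = 0.0873 ng/mL

0.0873 ng/mL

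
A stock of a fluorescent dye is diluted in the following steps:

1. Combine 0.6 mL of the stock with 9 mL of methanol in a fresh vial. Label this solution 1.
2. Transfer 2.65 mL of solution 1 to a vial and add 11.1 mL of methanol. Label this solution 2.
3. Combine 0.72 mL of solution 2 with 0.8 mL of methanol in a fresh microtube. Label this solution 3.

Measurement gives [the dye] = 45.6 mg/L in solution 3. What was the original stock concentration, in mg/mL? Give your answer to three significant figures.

7.99 mg/mL

Step 1: 0.6 mL + 9 mL = 9.6 mL total → factor 9.6/0.6 = 16
Step 2: 2.65 mL + 11.1 mL = 13.75 mL total → factor 13.75/2.65 = 5.1887
Step 3: 0.72 mL + 0.8 mL = 1.52 mL total → factor 1.52/0.72 = 2.1111
Overall dilution factor = 16 × 5.1887 × 2.1111 = 175.26
Stock = 45.6 mg/L × 175.26 = 7992 mg/L = 7.99 mg/mL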